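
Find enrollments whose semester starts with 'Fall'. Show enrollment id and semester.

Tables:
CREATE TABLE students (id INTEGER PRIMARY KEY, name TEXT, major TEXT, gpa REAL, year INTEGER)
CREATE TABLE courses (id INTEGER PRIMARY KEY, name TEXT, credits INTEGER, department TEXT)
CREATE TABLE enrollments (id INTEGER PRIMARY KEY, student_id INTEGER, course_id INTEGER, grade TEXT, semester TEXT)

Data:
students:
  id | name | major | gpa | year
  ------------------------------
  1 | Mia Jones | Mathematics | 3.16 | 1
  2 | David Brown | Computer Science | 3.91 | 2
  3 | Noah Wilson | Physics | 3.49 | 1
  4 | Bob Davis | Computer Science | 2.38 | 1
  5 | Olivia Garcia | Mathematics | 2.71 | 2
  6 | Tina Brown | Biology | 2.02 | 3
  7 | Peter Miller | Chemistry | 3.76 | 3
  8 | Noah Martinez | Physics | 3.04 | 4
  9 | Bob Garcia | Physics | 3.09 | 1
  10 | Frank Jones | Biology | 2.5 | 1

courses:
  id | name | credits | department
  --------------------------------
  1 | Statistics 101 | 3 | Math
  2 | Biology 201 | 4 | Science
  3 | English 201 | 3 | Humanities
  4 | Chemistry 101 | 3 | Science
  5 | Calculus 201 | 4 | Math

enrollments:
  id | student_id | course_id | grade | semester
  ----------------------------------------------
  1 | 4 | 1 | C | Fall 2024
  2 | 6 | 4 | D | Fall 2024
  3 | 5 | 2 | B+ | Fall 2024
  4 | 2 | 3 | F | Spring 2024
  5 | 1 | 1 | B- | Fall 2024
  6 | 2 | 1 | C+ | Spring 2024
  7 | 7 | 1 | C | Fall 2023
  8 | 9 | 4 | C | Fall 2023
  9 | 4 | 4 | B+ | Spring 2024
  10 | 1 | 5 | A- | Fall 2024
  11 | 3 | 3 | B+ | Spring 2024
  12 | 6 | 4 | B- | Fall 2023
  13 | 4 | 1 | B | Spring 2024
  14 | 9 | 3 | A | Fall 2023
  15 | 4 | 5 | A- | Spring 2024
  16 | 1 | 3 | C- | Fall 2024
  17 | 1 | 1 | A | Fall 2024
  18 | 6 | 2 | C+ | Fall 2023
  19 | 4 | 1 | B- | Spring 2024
SELECT id, semester FROM enrollments WHERE semester LIKE 'Fall%'

Execution result:
id | semester
1 | Fall 2024
2 | Fall 2024
3 | Fall 2024
5 | Fall 2024
7 | Fall 2023
8 | Fall 2023
10 | Fall 2024
12 | Fall 2023
14 | Fall 2023
16 | Fall 2024
17 | Fall 2024
18 | Fall 2023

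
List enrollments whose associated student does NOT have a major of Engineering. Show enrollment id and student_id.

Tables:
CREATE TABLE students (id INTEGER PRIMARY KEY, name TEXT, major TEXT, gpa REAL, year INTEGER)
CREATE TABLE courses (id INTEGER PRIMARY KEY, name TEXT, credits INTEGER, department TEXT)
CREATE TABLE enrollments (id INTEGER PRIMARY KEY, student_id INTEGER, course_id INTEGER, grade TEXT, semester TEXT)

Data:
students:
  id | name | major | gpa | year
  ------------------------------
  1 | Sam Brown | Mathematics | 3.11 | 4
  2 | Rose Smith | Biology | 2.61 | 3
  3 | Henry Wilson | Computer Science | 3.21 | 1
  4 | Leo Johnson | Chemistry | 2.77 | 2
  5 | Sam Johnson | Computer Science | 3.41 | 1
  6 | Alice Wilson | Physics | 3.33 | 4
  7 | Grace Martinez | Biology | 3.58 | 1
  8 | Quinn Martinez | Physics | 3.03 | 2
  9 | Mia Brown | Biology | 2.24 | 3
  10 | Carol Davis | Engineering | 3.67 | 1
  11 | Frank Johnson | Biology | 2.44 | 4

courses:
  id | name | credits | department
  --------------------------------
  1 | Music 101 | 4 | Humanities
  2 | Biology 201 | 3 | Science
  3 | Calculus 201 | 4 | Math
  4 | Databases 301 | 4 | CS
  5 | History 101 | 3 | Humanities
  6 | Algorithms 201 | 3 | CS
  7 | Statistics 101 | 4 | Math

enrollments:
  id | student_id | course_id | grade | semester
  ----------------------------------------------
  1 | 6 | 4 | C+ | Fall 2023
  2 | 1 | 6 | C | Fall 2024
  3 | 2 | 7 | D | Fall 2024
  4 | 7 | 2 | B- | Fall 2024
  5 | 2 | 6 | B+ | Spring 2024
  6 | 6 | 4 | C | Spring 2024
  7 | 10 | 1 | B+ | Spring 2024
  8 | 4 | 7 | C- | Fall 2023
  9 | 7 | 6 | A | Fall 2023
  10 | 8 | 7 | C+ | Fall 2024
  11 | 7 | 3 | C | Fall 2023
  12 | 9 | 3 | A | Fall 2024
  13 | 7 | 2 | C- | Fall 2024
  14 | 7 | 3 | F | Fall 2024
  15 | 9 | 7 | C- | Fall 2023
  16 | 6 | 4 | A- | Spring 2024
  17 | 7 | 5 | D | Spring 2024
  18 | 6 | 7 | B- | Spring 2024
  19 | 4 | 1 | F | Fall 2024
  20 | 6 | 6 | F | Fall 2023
SELECT id, student_id FROM enrollments WHERE student_id NOT IN (SELECT id FROM students WHERE major = 'Engineering')

Execution result:
id | student_id
1 | 6
2 | 1
3 | 2
4 | 7
5 | 2
6 | 6
8 | 4
9 | 7
10 | 8
11 | 7
12 | 9
13 | 7
14 | 7
15 | 9
16 | 6
17 | 7
18 | 6
19 | 4
20 | 6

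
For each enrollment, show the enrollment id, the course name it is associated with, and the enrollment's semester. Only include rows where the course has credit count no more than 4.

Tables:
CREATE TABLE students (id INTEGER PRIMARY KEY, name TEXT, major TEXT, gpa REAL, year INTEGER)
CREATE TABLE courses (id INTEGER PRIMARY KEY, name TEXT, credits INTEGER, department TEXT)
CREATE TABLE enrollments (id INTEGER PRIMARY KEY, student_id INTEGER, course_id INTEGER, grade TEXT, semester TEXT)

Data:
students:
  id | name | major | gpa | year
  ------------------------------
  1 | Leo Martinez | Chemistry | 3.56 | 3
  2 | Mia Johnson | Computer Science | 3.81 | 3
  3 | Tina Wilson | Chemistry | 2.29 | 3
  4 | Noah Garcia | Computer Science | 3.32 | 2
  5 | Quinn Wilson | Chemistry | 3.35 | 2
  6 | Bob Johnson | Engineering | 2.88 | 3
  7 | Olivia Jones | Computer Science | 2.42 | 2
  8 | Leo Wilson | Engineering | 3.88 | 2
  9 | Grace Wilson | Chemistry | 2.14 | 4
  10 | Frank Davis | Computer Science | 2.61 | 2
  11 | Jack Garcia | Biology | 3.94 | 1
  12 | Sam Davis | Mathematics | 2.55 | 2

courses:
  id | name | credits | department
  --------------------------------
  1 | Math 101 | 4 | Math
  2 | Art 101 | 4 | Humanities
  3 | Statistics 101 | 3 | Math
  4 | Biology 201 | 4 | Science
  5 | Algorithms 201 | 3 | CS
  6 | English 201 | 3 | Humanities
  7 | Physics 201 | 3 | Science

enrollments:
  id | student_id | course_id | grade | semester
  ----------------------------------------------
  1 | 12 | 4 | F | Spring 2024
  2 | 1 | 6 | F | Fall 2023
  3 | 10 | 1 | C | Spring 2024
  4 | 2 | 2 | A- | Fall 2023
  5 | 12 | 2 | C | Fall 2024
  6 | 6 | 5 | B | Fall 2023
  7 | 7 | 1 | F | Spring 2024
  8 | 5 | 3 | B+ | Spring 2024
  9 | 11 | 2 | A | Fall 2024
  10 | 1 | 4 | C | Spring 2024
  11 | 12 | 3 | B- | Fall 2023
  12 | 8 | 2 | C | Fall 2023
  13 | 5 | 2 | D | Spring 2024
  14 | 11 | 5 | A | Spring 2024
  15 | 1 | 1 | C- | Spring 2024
SELECT c.id, p.name AS course, c.semester FROM enrollments c JOIN courses p ON c.course_id = p.id WHERE p.credits <= 4

Execution result:
id | course | semester
1 | Biology 201 | Spring 2024
2 | English 201 | Fall 2023
3 | Math 101 | Spring 2024
4 | Art 101 | Fall 2023
5 | Art 101 | Fall 2024
6 | Algorithms 201 | Fall 2023
7 | Math 101 | Spring 2024
8 | Statistics 101 | Spring 2024
9 | Art 101 | Fall 2024
10 | Biology 201 | Spring 2024
11 | Statistics 101 | Fall 2023
12 | Art 101 | Fall 2023
13 | Art 101 | Spring 2024
14 | Algorithms 201 | Spring 2024
15 | Math 101 | Spring 2024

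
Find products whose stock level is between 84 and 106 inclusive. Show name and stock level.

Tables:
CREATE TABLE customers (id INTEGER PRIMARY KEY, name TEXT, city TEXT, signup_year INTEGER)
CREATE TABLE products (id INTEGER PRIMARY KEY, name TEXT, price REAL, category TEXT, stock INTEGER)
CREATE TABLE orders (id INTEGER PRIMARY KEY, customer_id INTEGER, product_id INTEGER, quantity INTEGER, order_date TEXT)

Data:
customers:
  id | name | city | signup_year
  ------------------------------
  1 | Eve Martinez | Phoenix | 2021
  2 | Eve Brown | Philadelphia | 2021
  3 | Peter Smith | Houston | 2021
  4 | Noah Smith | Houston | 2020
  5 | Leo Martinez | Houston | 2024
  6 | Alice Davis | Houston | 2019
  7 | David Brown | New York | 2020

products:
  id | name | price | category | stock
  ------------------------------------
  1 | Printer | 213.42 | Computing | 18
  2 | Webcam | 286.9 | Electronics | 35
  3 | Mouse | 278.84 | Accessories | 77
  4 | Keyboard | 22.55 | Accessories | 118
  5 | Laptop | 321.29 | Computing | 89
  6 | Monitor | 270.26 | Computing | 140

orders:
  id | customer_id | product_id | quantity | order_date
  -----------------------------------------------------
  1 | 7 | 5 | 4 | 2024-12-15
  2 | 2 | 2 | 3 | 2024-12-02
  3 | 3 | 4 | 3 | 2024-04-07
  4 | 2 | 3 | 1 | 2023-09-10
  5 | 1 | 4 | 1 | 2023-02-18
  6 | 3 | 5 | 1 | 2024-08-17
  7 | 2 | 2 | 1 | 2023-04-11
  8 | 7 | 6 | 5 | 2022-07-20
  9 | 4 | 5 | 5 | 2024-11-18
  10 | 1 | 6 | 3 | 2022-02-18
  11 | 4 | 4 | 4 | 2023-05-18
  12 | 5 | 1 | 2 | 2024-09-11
SELECT name, stock FROM products WHERE stock BETWEEN 84 AND 106

Execution result:
name | stock
Laptop | 89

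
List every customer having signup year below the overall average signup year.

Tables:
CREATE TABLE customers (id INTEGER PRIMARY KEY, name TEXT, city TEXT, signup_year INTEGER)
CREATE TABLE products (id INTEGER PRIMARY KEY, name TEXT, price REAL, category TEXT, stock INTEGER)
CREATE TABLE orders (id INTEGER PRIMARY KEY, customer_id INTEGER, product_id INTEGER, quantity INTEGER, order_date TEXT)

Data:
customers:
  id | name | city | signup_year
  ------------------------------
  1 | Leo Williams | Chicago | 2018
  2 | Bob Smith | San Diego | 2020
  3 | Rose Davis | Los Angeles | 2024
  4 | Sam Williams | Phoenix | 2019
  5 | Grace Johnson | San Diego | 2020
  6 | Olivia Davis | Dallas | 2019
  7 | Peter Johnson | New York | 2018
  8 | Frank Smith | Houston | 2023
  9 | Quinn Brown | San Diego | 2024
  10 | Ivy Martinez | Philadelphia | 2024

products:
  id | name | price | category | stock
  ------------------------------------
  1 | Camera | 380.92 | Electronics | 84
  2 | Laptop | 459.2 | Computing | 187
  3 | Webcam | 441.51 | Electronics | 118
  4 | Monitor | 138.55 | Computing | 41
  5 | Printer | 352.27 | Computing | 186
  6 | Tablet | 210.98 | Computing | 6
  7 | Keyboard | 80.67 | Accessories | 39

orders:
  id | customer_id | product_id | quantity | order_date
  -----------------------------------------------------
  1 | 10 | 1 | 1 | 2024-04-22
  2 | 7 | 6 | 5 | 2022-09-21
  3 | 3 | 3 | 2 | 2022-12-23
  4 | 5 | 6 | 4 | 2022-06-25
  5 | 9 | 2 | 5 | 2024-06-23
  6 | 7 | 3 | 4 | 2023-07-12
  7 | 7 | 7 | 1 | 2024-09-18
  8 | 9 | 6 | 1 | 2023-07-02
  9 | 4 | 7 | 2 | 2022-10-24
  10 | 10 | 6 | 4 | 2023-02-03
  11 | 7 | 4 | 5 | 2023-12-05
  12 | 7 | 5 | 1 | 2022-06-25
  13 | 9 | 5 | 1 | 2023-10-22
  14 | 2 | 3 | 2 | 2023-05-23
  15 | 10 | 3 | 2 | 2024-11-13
SELECT name, signup_year FROM customers WHERE signup_year < (SELECT AVG(signup_year) FROM customers)

Execution result:
name | signup_year
Leo Williams | 2018
Bob Smith | 2020
Sam Williams | 2019
Grace Johnson | 2020
Olivia Davis | 2019
Peter Johnson | 2018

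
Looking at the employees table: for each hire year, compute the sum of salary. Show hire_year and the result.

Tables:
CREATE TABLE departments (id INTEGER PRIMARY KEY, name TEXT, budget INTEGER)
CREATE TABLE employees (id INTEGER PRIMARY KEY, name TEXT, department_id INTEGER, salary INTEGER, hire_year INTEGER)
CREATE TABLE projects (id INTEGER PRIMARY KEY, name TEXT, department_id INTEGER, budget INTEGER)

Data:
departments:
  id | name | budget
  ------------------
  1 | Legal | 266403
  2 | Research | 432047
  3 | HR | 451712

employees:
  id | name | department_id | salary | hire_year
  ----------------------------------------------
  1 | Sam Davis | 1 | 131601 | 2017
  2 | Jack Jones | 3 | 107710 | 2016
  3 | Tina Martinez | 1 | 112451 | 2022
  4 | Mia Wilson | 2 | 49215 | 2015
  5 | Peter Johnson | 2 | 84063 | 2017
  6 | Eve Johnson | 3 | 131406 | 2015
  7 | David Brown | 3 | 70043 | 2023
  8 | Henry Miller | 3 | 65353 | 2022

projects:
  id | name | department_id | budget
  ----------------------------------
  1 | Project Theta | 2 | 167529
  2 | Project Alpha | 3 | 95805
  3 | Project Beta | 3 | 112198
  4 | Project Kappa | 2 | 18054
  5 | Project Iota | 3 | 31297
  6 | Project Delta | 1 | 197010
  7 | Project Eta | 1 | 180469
SELECT hire_year, SUM(salary) AS sum_salary FROM employees GROUP BY hire_year

Execution result:
hire_year | sum_salary
2015 | 180621
2016 | 107710
2017 | 215664
2022 | 177804
2023 | 70043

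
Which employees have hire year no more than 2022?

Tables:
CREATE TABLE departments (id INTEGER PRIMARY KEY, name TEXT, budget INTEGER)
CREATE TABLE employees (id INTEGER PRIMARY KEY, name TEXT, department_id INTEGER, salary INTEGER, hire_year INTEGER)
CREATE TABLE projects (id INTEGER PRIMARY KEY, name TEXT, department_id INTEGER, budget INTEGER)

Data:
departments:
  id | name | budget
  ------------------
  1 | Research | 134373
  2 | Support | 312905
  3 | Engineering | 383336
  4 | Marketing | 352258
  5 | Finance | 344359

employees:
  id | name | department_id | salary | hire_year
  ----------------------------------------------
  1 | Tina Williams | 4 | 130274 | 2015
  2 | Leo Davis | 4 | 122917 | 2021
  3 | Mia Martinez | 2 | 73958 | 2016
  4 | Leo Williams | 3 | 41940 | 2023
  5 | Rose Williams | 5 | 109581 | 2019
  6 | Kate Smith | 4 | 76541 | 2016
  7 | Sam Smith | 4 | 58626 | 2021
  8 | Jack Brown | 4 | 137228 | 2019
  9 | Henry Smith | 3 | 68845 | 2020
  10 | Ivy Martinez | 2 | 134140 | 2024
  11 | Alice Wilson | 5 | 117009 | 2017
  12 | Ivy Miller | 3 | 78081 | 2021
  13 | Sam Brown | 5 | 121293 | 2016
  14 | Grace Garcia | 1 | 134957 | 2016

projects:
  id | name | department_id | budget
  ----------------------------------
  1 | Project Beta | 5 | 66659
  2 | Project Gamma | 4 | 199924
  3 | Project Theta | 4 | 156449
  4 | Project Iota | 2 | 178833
SELECT name, hire_year FROM employees WHERE hire_year <= 2022

Execution result:
name | hire_year
Tina Williams | 2015
Leo Davis | 2021
Mia Martinez | 2016
Rose Williams | 2019
Kate Smith | 2016
Sam Smith | 2021
Jack Brown | 2019
Henry Smith | 2020
Alice Wilson | 2017
Ivy Miller | 2021
Sam Brown | 2016
Grace Garcia | 2016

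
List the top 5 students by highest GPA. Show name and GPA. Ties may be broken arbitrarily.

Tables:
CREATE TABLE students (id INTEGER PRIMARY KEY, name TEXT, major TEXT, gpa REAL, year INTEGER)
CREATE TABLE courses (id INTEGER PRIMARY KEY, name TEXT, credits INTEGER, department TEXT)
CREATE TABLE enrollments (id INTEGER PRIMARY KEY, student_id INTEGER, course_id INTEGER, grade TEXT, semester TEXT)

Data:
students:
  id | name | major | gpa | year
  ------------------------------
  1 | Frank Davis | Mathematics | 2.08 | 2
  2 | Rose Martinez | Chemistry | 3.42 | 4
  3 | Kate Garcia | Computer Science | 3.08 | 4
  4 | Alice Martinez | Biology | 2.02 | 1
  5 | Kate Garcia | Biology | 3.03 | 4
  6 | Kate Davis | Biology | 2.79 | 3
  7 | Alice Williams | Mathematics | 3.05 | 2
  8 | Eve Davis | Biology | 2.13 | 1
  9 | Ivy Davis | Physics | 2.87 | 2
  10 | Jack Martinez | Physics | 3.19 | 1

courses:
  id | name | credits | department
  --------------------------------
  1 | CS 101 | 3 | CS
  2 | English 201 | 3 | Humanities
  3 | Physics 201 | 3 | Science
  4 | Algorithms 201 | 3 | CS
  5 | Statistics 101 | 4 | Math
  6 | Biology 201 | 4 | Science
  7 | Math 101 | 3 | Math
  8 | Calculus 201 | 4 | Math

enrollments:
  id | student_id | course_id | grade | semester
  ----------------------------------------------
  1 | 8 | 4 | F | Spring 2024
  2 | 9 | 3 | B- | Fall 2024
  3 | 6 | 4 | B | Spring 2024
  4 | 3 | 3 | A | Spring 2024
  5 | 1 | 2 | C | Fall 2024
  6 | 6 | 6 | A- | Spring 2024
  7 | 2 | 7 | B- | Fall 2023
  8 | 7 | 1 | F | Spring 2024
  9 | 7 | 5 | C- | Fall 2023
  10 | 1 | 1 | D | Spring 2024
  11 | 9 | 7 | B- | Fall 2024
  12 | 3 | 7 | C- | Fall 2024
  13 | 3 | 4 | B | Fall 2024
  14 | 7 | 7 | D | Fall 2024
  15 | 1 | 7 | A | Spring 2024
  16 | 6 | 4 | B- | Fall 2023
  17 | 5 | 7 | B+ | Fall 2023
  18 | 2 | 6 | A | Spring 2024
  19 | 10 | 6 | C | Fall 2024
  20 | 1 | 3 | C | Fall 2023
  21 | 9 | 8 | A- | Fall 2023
SELECT name, gpa FROM students ORDER BY gpa DESC LIMIT 5

Execution result:
name | gpa
Rose Martinez | 3.42
Jack Martinez | 3.19
Kate Garcia | 3.08
Alice Williams | 3.05
Kate Garcia | 3.03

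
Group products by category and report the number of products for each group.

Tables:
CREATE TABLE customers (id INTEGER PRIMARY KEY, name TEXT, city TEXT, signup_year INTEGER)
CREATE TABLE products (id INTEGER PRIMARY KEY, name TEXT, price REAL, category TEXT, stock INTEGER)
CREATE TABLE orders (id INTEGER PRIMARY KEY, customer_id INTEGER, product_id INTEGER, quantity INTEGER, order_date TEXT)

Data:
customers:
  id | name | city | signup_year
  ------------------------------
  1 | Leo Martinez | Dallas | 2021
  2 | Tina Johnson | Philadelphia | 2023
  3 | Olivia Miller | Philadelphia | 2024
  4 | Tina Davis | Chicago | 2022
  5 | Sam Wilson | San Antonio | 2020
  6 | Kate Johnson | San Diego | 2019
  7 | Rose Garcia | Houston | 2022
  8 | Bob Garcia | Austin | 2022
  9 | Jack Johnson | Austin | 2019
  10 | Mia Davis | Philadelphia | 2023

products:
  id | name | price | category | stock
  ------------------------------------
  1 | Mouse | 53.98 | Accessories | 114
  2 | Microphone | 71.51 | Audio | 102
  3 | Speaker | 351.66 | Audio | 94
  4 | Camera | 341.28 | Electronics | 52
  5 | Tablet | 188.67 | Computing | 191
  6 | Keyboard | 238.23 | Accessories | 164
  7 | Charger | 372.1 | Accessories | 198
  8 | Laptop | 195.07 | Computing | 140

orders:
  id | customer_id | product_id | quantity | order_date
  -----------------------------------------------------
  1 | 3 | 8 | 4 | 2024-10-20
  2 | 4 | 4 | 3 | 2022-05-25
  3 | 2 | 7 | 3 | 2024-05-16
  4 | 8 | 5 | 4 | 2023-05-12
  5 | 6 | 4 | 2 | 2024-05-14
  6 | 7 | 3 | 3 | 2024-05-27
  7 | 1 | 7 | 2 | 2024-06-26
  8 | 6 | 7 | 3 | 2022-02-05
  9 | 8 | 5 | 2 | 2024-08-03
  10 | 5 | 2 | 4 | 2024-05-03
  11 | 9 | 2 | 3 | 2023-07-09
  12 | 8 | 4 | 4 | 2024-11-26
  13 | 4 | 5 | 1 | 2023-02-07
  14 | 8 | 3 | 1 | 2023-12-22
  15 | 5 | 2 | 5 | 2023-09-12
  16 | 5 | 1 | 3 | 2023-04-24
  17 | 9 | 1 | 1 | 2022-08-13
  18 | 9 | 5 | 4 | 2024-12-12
SELECT category, COUNT(*) AS n FROM products GROUP BY category

Execution result:
category | n
Accessories | 3
Audio | 2
Computing | 2
Electronics | 1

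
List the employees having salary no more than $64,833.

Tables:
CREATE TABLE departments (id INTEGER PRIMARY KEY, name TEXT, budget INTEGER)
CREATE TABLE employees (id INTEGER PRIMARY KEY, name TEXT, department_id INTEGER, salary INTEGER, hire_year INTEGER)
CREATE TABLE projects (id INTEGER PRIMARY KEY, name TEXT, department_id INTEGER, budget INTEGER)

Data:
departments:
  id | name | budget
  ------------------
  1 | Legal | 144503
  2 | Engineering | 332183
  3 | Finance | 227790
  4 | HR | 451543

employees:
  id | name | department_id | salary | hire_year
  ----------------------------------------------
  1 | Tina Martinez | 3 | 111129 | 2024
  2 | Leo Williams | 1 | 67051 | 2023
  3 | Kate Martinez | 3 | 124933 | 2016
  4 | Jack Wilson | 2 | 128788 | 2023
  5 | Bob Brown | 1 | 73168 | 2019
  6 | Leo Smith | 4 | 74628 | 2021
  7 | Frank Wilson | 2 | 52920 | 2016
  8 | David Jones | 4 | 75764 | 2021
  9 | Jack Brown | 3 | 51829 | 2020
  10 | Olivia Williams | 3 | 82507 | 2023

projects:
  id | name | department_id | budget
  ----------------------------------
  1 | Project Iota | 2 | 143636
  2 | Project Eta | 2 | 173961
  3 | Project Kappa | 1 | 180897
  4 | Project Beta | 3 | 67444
SELECT name, salary FROM employees WHERE salary <= 64833

Execution result:
name | salary
Frank Wilson | 52920
Jack Brown | 51829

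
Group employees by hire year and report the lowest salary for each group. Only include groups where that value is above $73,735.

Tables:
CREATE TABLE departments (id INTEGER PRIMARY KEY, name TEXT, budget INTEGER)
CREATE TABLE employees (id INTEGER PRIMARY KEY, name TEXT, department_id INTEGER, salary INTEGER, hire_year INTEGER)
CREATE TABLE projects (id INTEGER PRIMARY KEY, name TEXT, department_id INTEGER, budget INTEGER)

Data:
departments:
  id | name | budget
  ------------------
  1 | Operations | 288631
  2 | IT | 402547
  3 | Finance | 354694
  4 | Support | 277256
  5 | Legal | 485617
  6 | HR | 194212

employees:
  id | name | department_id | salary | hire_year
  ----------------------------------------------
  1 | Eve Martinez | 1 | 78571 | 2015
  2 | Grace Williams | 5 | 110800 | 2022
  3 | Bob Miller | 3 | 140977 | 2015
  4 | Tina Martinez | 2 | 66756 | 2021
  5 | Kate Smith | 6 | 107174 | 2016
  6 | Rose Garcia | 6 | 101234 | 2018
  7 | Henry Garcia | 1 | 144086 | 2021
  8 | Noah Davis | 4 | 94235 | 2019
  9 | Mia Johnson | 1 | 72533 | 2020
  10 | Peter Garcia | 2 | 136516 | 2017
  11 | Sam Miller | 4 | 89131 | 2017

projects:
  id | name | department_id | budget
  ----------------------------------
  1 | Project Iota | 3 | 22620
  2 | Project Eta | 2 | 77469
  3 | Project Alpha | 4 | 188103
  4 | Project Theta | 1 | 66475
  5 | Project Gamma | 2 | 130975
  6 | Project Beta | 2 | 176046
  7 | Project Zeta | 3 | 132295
SELECT hire_year, MIN(salary) AS min_salary FROM employees GROUP BY hire_year HAVING MIN(salary) > 73735

Execution result:
hire_year | min_salary
2015 | 78571
2016 | 107174
2017 | 89131
2018 | 101234
2019 | 94235
2022 | 110800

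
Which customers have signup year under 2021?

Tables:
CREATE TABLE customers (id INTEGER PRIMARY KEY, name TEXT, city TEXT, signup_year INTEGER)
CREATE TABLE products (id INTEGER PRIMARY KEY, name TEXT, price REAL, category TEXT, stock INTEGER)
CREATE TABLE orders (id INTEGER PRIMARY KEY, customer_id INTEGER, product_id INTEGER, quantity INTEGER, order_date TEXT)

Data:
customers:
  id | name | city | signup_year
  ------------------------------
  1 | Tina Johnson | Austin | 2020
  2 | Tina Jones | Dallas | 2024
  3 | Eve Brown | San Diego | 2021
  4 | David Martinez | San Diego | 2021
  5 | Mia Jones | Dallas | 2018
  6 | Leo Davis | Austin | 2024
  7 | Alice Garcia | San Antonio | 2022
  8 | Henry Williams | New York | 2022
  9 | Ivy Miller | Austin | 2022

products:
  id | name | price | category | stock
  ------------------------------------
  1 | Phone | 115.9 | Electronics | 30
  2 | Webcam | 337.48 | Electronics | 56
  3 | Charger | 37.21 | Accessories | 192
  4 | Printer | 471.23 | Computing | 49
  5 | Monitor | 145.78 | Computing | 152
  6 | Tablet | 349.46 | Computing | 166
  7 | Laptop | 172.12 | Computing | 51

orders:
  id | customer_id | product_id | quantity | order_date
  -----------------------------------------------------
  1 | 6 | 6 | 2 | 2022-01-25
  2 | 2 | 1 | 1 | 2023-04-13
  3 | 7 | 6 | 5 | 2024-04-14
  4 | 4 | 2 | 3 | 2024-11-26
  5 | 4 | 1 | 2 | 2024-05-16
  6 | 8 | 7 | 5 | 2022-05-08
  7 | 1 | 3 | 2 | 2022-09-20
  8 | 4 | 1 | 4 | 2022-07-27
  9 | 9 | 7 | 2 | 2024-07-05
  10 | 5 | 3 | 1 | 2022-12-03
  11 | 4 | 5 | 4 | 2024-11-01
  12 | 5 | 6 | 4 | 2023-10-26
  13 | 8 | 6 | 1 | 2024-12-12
SELECT name, signup_year FROM customers WHERE signup_year < 2021

Execution result:
name | signup_year
Tina Johnson | 2020
Mia Jones | 2018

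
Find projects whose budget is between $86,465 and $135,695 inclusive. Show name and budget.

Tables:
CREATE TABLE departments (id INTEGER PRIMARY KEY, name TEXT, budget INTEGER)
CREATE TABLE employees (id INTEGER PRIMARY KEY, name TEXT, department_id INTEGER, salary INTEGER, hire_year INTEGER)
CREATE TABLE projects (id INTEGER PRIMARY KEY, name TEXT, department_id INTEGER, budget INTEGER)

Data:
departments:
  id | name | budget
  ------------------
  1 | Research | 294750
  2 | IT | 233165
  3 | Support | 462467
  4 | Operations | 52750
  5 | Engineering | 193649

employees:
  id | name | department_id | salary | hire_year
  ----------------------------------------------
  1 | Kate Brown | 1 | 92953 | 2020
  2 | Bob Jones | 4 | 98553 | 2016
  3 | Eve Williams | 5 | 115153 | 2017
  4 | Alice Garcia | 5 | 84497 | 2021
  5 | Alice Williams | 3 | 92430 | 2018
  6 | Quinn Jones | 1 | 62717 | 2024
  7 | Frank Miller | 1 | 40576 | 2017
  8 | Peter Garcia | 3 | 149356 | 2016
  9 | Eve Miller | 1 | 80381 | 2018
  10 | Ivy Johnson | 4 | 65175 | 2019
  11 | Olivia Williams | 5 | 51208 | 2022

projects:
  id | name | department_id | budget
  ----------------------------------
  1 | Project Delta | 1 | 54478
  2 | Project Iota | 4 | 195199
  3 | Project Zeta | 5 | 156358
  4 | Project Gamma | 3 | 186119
SELECT name, budget FROM projects WHERE budget BETWEEN 86465 AND 135695

Execution result:
(no rows)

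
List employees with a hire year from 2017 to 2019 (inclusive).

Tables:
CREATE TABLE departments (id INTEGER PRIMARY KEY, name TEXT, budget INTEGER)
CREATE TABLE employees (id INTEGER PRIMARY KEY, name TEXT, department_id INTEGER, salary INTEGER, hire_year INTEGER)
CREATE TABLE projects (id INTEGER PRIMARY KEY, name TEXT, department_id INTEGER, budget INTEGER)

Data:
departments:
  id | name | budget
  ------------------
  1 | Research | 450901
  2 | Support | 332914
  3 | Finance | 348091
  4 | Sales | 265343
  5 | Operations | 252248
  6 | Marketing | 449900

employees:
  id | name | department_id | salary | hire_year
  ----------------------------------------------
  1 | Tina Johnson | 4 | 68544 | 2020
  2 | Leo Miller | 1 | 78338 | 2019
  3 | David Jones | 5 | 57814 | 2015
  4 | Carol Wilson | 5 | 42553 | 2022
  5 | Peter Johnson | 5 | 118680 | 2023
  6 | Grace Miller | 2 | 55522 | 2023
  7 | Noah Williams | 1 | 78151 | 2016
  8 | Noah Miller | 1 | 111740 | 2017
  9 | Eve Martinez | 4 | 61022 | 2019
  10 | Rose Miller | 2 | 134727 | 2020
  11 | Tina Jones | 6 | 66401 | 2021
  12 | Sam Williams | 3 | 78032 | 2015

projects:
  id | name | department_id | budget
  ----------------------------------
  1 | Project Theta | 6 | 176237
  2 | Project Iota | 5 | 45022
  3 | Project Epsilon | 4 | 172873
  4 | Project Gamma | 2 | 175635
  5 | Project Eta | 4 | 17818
SELECT name, hire_year FROM employees WHERE hire_year BETWEEN 2017 AND 2019

Execution result:
name | hire_year
Leo Miller | 2019
Noah Miller | 2017
Eve Martinez | 2019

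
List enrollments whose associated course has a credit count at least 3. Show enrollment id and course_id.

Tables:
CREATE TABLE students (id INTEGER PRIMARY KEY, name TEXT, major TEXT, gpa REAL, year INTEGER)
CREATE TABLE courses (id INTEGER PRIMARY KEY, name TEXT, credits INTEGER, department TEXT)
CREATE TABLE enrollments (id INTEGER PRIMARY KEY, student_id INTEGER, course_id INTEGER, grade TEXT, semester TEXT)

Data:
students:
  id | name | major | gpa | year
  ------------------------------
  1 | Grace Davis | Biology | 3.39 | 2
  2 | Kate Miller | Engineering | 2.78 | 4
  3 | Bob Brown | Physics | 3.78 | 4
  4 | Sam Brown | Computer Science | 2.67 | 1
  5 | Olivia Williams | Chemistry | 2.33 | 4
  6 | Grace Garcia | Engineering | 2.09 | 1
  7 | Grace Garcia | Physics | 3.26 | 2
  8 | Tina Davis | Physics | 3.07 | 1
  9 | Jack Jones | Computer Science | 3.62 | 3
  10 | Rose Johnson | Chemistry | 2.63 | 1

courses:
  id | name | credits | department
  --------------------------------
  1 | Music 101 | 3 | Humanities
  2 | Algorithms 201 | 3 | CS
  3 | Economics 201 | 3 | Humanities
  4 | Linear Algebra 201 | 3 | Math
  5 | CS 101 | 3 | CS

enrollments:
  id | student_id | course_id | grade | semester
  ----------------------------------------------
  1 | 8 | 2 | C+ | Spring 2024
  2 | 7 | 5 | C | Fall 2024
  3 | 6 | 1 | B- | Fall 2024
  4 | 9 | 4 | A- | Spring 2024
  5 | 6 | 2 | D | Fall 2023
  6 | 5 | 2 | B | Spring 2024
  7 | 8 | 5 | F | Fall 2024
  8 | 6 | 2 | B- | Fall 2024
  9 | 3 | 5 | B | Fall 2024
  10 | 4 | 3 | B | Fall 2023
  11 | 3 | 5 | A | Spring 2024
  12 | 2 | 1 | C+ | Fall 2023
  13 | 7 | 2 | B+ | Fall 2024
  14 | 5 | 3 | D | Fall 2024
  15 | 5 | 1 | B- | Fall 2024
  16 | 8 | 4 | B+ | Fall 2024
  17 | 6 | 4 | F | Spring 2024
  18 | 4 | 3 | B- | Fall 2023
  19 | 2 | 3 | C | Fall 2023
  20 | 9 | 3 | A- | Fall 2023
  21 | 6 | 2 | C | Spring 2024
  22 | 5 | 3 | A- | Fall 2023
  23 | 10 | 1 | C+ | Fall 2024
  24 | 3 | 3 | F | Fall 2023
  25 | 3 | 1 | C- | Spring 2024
SELECT id, course_id FROM enrollments WHERE course_id IN (SELECT id FROM courses WHERE credits >= 3)

Execution result:
id | course_id
1 | 2
2 | 5
3 | 1
4 | 4
5 | 2
6 | 2
7 | 5
8 | 2
9 | 5
10 | 3
11 | 5
12 | 1
13 | 2
14 | 3
15 | 1
16 | 4
17 | 4
18 | 3
19 | 3
20 | 3
21 | 2
22 | 3
23 | 1
24 | 3
25 | 1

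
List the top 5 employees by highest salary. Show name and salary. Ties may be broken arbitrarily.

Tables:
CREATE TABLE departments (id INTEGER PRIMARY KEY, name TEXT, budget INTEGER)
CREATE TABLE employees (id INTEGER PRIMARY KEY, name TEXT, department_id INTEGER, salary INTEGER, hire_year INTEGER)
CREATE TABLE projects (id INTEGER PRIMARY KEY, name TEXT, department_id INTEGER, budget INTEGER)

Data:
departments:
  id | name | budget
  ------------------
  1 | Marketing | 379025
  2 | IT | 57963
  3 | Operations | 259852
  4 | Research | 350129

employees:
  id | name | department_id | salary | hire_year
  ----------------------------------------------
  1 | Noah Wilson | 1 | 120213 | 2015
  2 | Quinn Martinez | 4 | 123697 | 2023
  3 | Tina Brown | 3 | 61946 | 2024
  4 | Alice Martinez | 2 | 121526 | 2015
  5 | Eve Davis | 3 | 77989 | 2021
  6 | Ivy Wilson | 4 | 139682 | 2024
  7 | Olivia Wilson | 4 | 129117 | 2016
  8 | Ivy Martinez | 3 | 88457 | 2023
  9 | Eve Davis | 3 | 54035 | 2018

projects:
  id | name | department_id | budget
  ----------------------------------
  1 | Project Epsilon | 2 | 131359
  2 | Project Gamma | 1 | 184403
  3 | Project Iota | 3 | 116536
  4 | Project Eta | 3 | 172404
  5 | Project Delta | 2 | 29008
SELECT name, salary FROM employees ORDER BY salary DESC LIMIT 5

Execution result:
name | salary
Ivy Wilson | 139682
Olivia Wilson | 129117
Quinn Martinez | 123697
Alice Martinez | 121526
Noah Wilson | 120213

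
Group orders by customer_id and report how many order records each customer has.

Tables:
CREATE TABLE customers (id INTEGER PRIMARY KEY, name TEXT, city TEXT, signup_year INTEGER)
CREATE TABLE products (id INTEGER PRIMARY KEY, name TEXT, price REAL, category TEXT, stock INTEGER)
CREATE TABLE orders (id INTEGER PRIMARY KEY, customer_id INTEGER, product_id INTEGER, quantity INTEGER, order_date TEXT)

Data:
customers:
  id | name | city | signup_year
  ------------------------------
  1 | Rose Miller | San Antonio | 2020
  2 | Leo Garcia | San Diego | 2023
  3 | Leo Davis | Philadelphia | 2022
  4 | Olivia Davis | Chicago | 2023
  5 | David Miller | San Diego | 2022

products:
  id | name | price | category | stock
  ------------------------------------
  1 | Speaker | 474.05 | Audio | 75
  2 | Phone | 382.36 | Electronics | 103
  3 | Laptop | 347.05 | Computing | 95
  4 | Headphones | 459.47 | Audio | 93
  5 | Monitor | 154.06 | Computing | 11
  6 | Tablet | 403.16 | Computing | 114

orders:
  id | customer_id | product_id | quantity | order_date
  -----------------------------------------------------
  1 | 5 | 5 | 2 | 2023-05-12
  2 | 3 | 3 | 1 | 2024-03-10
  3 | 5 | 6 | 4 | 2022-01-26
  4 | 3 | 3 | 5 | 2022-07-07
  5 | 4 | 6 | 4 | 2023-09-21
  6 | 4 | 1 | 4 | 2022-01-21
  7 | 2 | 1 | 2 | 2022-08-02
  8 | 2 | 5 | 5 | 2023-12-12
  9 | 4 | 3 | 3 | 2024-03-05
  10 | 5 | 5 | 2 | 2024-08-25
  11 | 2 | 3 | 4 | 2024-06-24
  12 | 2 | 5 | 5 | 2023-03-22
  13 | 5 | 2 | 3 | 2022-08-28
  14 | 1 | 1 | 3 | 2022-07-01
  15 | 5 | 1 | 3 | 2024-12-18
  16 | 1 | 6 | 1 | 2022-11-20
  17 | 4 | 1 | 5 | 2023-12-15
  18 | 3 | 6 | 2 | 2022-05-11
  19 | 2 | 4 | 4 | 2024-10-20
SELECT customer_id, COUNT(*) AS order_count FROM orders GROUP BY customer_id

Execution result:
customer_id | order_count
1 | 2
2 | 5
3 | 3
4 | 4
5 | 5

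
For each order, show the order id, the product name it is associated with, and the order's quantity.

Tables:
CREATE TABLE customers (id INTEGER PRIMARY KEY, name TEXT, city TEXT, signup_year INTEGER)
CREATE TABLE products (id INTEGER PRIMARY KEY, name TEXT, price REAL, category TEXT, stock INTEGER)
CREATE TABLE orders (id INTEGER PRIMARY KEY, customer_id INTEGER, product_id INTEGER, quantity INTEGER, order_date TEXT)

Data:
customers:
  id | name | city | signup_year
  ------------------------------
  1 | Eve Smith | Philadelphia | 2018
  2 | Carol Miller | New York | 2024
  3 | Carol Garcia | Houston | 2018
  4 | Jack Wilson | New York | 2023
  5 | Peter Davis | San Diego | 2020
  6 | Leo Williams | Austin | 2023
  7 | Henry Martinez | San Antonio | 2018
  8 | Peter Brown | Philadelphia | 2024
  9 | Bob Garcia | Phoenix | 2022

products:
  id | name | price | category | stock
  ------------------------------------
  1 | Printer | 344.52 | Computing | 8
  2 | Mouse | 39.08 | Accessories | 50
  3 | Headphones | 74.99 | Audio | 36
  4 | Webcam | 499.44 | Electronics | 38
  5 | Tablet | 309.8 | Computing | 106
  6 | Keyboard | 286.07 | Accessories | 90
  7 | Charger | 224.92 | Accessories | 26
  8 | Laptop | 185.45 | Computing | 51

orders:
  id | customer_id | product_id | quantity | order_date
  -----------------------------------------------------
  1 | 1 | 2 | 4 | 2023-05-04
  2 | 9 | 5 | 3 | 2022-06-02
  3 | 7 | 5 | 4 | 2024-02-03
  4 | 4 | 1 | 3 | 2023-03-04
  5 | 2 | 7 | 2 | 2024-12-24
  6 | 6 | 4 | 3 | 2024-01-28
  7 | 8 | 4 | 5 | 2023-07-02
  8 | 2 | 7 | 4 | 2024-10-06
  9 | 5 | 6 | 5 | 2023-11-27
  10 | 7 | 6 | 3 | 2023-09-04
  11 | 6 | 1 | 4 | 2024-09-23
SELECT c.id, p.name AS product, c.quantity FROM orders c JOIN products p ON c.product_id = p.id

Execution result:
id | product | quantity
1 | Mouse | 4
2 | Tablet | 3
3 | Tablet | 4
4 | Printer | 3
5 | Charger | 2
6 | Webcam | 3
7 | Webcam | 5
8 | Charger | 4
9 | Keyboard | 5
10 | Keyboard | 3
11 | Printer | 4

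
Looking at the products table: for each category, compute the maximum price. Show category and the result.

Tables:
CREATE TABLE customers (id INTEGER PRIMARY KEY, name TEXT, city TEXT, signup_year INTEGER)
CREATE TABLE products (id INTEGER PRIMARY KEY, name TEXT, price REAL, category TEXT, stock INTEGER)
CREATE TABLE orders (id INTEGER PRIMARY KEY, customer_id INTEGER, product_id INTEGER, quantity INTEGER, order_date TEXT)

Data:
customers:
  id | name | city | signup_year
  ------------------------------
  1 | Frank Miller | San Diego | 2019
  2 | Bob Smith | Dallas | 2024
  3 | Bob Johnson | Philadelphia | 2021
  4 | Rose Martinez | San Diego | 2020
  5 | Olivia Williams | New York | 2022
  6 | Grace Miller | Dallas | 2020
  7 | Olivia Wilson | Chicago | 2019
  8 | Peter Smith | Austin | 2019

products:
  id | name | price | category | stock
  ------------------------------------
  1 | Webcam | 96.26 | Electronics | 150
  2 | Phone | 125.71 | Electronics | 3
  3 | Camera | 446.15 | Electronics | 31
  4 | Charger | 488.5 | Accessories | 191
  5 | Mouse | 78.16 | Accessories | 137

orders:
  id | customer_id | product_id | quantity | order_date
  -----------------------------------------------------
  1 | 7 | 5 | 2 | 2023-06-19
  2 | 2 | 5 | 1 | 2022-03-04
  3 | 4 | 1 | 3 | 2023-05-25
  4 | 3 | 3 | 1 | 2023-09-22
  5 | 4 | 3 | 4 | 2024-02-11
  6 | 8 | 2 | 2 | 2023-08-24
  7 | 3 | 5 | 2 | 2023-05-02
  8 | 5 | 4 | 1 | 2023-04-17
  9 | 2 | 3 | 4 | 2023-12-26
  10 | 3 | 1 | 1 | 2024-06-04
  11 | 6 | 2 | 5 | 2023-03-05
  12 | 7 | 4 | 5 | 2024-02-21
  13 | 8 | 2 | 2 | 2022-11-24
SELECT category, MAX(price) AS max_price FROM products GROUP BY category

Execution result:
category | max_price
Accessories | 488.50
Electronics | 446.15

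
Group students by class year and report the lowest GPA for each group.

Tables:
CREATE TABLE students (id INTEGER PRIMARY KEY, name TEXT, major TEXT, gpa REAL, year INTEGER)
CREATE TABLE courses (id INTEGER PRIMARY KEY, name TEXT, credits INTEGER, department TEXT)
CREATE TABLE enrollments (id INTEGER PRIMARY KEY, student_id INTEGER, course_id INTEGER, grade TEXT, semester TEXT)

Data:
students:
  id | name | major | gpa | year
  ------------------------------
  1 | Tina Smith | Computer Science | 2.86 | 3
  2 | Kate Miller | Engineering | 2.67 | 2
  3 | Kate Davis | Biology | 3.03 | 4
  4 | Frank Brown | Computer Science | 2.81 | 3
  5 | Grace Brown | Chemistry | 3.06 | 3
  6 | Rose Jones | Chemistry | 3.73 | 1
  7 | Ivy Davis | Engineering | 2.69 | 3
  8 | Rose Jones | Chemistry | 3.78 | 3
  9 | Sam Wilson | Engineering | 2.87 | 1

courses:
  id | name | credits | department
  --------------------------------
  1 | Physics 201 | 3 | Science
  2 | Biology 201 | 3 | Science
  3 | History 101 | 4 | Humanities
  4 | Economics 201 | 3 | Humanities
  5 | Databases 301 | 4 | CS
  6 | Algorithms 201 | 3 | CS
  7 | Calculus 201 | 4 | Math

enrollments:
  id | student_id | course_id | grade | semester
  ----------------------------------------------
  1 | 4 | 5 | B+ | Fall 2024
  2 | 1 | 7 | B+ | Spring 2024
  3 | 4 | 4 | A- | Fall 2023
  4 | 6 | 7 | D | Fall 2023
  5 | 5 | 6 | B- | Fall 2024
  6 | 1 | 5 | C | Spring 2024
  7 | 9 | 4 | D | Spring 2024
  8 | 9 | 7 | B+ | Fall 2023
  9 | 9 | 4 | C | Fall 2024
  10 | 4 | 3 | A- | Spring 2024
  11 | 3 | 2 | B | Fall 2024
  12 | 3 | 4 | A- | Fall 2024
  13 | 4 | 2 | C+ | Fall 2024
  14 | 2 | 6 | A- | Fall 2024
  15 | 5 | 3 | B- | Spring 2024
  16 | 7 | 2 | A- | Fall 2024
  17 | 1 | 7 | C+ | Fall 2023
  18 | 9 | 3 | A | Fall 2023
SELECT year, MIN(gpa) AS min_gpa FROM students GROUP BY year

Execution result:
year | min_gpa
1 | 2.87
2 | 2.67
3 | 2.69
4 | 3.03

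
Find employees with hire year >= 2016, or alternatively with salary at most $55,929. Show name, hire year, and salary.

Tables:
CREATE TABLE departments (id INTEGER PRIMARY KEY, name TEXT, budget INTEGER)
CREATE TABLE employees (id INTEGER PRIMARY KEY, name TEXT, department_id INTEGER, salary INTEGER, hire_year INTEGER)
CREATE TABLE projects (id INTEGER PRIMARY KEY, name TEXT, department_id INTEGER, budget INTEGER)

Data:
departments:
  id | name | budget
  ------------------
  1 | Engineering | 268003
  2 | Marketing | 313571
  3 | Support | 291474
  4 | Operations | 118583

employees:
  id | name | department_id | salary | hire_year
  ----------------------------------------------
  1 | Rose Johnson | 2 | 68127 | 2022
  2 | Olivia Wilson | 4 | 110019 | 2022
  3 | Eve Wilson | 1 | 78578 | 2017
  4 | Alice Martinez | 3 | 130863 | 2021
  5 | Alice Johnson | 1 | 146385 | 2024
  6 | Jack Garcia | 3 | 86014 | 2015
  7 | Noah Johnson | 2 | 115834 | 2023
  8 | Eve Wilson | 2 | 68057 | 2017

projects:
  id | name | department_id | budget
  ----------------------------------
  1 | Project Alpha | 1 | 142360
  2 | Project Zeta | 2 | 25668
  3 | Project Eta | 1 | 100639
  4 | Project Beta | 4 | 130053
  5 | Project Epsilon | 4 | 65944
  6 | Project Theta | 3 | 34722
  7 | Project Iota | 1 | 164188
SELECT name, hire_year, salary FROM employees WHERE hire_year >= 2016 OR salary <= 55929

Execution result:
name | hire_year | salary
Rose Johnson | 2022 | 68127
Olivia Wilson | 2022 | 110019
Eve Wilson | 2017 | 78578
Alice Martinez | 2021 | 130863
Alice Johnson | 2024 | 146385
Noah Johnson | 2023 | 115834
Eve Wilson | 2017 | 68057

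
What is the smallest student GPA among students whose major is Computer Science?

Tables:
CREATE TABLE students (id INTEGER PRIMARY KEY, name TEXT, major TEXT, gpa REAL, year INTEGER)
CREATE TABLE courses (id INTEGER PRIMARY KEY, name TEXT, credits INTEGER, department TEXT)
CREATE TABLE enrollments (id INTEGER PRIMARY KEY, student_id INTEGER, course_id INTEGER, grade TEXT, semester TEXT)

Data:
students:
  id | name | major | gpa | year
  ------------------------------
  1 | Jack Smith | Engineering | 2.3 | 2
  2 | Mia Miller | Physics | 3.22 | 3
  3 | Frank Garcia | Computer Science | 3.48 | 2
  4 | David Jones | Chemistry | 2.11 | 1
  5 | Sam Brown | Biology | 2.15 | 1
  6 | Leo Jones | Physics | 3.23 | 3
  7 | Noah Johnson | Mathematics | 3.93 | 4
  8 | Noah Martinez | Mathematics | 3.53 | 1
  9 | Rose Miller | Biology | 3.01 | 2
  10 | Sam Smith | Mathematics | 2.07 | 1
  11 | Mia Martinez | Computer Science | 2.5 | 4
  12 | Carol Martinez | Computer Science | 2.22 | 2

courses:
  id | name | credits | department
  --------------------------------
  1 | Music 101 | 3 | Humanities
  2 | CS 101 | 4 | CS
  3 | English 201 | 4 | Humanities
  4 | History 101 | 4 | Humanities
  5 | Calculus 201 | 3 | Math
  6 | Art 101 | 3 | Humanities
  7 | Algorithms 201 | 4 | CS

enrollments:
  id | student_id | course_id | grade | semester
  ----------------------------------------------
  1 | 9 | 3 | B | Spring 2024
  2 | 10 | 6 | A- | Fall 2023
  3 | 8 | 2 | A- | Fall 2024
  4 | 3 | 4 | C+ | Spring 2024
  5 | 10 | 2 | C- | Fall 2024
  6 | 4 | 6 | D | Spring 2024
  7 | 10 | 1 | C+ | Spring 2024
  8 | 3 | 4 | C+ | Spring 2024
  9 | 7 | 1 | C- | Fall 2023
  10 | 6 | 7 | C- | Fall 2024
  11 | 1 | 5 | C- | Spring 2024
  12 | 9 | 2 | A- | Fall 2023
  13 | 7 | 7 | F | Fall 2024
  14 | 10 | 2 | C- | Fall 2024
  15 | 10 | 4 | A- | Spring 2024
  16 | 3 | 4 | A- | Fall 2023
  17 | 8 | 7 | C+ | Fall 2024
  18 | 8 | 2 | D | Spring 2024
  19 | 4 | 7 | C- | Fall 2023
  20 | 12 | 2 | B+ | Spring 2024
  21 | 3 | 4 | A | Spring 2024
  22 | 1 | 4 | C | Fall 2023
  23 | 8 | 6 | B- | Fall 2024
SELECT MIN(gpa) FROM students WHERE major = 'Computer Science'

Execution result:
2.22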